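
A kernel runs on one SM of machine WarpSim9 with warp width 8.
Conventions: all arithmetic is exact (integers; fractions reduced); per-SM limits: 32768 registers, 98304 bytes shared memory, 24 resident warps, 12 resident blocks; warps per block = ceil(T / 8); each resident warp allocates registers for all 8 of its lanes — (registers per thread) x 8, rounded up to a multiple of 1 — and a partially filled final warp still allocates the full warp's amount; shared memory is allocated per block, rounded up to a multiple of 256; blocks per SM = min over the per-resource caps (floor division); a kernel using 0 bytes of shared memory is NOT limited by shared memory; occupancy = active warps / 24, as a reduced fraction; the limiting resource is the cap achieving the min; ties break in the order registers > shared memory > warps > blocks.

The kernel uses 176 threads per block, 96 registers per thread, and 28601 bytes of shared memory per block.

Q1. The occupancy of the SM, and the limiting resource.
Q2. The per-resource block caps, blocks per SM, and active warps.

Answer: occupancy 11/12, limited by registers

registers: 1 block
shared memory: 3 blocks
warps: 1 block
blocks: 12 blocks

Answer: 1 block, 22 active warps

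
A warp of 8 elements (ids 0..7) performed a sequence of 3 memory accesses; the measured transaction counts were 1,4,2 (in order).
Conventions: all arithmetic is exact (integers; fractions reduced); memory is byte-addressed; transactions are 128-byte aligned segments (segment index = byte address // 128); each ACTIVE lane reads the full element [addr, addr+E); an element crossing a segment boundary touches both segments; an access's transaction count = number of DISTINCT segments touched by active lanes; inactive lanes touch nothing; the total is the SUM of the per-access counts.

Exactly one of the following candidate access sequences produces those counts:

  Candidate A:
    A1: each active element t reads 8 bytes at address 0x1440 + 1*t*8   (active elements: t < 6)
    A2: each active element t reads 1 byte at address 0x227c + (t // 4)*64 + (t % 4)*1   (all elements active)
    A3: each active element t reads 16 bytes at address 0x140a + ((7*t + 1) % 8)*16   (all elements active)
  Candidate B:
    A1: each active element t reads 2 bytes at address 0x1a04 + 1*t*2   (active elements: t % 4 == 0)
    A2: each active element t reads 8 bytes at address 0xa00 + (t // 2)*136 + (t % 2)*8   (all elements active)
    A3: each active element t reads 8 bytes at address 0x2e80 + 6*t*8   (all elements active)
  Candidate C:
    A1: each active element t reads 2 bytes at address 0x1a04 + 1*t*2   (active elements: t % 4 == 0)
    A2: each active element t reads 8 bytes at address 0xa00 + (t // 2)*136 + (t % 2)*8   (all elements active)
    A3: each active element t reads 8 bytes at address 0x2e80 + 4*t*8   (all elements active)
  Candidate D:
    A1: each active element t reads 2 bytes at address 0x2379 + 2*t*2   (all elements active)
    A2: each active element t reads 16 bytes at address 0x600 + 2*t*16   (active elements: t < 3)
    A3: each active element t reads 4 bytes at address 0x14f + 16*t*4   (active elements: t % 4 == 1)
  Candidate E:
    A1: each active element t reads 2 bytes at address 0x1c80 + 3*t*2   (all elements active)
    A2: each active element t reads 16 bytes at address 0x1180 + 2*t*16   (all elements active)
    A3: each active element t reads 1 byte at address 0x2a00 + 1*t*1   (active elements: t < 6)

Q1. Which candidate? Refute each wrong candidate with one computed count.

A: A2 gives 2 transactions, not 4
B: A3 gives 3 transactions, not 2
D: A1 gives 2 transactions, not 1
E: A2 gives 2 transactions, not 4
C: all counts match (1,4,2)

Answer: C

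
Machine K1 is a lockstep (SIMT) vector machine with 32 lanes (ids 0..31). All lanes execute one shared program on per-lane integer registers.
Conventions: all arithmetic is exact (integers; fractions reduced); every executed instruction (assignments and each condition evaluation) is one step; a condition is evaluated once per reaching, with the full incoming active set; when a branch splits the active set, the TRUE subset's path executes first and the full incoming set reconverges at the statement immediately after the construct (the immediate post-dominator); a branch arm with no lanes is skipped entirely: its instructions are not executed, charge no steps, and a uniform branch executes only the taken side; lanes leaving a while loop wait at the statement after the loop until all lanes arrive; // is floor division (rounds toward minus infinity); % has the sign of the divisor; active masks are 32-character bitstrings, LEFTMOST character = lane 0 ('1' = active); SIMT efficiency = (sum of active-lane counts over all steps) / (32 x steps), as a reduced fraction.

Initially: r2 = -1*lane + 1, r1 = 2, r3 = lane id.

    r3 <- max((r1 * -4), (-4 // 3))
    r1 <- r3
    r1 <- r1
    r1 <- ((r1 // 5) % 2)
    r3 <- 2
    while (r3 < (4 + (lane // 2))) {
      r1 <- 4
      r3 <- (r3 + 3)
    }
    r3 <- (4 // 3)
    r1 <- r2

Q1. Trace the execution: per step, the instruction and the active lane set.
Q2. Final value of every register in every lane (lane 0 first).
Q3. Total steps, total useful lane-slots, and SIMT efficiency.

step 0: r3 <- max((r1 * -4), (-4 // 3)) 11111111111111111111111111111111
step 1: r1 <- r3                     11111111111111111111111111111111
step 2: r1 <- r1                     11111111111111111111111111111111
step 3: r1 <- ((r1 // 5) % 2)        11111111111111111111111111111111
step 4: r3 <- 2                      11111111111111111111111111111111
step 5: eval (r3 < (4 + (lane // 2))) 11111111111111111111111111111111
step 6: r1 <- 4                      11111111111111111111111111111111
step 7: r3 <- (r3 + 3)               11111111111111111111111111111111
step 8: eval (r3 < (4 + (lane // 2))) 11111111111111111111111111111111
step 9: r1 <- 4                      00001111111111111111111111111111
step 10: r3 <- (r3 + 3)               00001111111111111111111111111111
step 11: eval (r3 < (4 + (lane // 2))) 00001111111111111111111111111111
step 12: r1 <- 4                      00000000001111111111111111111111
step 13: r3 <- (r3 + 3)               00000000001111111111111111111111
step 14: eval (r3 < (4 + (lane // 2))) 00000000001111111111111111111111
step 15: r1 <- 4                      00000000000000001111111111111111
step 16: r3 <- (r3 + 3)               00000000000000001111111111111111
step 17: eval (r3 < (4 + (lane // 2))) 00000000000000001111111111111111
step 18: r1 <- 4                      00000000000000000000001111111111
step 19: r3 <- (r3 + 3)               00000000000000000000001111111111
step 20: eval (r3 < (4 + (lane // 2))) 00000000000000000000001111111111
step 21: r1 <- 4                      00000000000000000000000000001111
step 22: r3 <- (r3 + 3)               00000000000000000000000000001111
step 23: eval (r3 < (4 + (lane // 2))) 00000000000000000000000000001111
step 24: r3 <- (4 // 3)               11111111111111111111111111111111
step 25: r1 <- r2                     11111111111111111111111111111111

Answer: 26 steps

r2: 1,0,-1,-2,-3,-4,-5,-6,-7,-8,-9,-10,-11,-12,-13,-14,-15,-16,-17,-18,-19,-20,-21,-22,-23,-24,-25,-26,-27,-28,-29,-30
r1: 1,0,-1,-2,-3,-4,-5,-6,-7,-8,-9,-10,-11,-12,-13,-14,-15,-16,-17,-18,-19,-20,-21,-22,-23,-24,-25,-26,-27,-28,-29,-30
r3: 1,1,1,1,1,1,1,1,1,1,1,1,1,1,1,1,1,1,1,1,1,1,1,1,1,1,1,1,1,1,1,1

steps = 26; useful = 592; efficiency = 592/832 = 37/52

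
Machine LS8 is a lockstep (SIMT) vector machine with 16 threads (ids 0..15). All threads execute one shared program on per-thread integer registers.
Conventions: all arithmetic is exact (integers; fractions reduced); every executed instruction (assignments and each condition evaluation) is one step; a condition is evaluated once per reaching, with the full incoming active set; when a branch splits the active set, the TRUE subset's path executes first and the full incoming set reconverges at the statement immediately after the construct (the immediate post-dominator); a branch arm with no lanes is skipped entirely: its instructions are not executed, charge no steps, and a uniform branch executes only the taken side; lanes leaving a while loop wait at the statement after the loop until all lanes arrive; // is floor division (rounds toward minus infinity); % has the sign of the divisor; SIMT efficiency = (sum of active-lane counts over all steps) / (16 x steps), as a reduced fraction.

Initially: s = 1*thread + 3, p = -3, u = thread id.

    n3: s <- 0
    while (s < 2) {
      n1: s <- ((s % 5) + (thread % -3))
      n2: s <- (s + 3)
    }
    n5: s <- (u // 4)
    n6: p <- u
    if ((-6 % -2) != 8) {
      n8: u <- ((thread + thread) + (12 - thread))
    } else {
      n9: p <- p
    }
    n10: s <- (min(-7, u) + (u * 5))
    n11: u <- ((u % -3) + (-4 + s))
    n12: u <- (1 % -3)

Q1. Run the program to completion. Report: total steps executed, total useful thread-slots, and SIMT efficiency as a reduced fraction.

Answer: 15 steps, 207 useful, 69/80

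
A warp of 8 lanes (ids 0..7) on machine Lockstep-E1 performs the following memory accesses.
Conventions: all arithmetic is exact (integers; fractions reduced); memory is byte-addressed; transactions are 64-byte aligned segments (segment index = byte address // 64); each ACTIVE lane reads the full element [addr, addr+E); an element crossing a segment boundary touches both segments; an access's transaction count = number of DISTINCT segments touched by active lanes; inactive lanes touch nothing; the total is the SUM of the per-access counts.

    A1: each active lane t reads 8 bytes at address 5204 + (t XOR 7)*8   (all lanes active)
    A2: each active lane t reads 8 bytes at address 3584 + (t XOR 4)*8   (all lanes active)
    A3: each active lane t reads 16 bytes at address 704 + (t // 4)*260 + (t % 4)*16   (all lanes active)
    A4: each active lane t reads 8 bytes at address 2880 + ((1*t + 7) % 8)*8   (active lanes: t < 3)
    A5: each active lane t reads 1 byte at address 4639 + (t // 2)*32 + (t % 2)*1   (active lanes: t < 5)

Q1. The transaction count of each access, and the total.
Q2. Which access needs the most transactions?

A1: 2 transactions
A2: 1 transaction
A3: 3 transactions
A4: 1 transaction
A5: 2 transactions

Answer: 2,1,3,1,2; total 9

Answer: A3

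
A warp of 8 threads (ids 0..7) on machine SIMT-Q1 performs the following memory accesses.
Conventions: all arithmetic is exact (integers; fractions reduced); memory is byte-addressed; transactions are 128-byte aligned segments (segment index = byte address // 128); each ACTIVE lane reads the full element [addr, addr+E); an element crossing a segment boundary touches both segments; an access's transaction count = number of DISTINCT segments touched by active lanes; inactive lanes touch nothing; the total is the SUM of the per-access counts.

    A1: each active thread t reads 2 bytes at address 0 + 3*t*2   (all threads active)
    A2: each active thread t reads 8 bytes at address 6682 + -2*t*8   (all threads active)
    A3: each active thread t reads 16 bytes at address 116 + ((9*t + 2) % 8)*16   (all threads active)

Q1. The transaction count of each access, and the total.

A1: 1 transaction
A2: 2 transactions
A3: 2 transactions

Answer: 1,2,2; total 5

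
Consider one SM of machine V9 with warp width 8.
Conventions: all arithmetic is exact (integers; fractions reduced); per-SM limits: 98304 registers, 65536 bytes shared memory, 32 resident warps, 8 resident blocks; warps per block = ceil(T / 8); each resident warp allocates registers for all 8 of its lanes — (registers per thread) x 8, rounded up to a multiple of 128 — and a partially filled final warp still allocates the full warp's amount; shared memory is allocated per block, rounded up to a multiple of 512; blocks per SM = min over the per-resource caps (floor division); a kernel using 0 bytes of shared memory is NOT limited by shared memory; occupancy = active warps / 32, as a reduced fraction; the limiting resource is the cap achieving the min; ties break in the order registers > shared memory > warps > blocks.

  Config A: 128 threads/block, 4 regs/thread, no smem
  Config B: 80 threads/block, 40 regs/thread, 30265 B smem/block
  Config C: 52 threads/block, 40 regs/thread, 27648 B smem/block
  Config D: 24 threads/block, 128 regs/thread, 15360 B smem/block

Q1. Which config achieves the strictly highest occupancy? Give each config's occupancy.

occupancies: A 1, B 5/8, C 7/16, D 3/8

Answer: A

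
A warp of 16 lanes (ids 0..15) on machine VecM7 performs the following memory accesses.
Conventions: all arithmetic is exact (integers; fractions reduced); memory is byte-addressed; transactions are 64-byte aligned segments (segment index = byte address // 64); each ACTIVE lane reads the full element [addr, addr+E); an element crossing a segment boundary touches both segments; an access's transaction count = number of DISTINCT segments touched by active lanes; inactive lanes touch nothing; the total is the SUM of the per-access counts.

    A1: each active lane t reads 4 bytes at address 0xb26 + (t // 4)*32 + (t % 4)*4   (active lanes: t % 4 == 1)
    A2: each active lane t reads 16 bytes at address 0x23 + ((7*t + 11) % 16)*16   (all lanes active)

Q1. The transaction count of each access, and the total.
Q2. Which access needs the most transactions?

A1: 3 transactions
A2: 5 transactions

Answer: 3,5; total 8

Answer: A2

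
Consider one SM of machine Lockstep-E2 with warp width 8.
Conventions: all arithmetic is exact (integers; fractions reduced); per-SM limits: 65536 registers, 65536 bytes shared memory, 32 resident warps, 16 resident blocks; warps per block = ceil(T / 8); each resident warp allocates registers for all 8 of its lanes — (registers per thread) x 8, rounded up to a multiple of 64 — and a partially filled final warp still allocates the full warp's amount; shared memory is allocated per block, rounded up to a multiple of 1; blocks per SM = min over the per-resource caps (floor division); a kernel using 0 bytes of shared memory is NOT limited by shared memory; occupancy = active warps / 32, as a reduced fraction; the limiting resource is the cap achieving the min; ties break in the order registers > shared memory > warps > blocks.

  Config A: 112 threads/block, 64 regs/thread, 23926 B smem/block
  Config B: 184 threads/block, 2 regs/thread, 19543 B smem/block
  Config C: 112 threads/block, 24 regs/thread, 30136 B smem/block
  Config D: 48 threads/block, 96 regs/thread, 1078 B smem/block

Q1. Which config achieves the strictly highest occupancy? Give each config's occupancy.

occupancies: A 7/8, B 23/32, C 7/8, D 15/16

Answer: D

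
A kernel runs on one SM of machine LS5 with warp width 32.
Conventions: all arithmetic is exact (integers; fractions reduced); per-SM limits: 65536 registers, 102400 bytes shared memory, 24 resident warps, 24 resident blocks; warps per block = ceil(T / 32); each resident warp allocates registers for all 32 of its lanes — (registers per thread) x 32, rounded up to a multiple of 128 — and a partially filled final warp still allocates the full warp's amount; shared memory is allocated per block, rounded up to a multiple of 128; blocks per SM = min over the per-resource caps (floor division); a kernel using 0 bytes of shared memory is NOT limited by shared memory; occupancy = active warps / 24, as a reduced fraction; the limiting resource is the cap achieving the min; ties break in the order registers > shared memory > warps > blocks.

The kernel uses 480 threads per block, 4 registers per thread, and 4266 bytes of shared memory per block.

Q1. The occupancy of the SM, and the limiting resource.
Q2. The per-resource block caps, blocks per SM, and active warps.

Answer: occupancy 5/8, limited by warps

registers: 34 blocks
shared memory: 23 blocks
warps: 1 block
blocks: 24 blocks

Answer: 1 block, 15 active warps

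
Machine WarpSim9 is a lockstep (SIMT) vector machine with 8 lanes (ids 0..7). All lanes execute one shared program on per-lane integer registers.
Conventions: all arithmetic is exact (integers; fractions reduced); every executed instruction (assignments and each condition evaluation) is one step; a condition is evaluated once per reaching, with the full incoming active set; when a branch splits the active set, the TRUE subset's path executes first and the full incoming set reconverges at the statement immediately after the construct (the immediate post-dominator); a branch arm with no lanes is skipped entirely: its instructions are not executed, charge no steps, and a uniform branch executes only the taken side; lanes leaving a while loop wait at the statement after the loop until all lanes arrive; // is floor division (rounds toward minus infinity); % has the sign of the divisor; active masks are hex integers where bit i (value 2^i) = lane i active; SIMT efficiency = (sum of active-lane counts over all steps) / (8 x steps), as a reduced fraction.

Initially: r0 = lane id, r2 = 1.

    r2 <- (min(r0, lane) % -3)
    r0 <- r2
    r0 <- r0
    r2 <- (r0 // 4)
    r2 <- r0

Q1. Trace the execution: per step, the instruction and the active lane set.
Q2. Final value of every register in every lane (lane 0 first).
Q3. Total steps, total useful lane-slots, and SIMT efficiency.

step 0: r2 <- (min(r0, lane) % -3)   0xff
step 1: r0 <- r2                     0xff
step 2: r0 <- r0                     0xff
step 3: r2 <- (r0 // 4)              0xff
step 4: r2 <- r0                     0xff

Answer: 5 steps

r0: 0,-2,-1,0,-2,-1,0,-2
r2: 0,-2,-1,0,-2,-1,0,-2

steps = 5; useful = 40; efficiency = 40/40 = 1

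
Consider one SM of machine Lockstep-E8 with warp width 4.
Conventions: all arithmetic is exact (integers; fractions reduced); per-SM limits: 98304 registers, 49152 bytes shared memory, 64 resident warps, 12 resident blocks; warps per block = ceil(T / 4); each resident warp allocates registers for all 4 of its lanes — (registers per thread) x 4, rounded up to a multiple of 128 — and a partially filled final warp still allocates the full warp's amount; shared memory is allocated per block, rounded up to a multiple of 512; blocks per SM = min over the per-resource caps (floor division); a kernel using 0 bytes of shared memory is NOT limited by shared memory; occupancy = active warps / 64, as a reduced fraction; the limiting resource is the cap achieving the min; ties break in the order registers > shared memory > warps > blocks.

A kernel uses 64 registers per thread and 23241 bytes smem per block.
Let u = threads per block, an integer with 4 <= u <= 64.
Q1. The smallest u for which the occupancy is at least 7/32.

Answer: u = 25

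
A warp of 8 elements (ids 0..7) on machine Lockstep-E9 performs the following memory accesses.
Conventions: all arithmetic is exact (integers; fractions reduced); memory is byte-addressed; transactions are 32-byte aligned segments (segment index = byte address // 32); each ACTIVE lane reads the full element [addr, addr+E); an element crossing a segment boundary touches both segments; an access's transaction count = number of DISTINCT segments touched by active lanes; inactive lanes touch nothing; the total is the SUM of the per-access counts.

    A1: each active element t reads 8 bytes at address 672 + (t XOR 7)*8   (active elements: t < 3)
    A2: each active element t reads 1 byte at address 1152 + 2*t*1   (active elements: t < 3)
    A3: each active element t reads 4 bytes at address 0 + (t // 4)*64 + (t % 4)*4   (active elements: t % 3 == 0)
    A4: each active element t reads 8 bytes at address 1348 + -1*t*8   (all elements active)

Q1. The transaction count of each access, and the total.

A1: 1 transaction
A2: 1 transaction
A3: 2 transactions
A4: 3 transactions

Answer: 1,1,2,3; total 7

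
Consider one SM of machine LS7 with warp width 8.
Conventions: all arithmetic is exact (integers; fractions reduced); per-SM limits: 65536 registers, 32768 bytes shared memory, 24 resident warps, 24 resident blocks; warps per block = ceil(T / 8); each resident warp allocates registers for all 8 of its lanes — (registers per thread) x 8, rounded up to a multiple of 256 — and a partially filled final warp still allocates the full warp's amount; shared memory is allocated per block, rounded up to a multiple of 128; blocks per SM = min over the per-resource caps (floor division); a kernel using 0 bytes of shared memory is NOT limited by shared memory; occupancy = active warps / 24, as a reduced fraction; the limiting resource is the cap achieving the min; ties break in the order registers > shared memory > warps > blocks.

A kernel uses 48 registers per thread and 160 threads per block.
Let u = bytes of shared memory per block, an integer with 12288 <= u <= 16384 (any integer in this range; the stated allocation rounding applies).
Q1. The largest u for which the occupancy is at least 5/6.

Answer: u = 16384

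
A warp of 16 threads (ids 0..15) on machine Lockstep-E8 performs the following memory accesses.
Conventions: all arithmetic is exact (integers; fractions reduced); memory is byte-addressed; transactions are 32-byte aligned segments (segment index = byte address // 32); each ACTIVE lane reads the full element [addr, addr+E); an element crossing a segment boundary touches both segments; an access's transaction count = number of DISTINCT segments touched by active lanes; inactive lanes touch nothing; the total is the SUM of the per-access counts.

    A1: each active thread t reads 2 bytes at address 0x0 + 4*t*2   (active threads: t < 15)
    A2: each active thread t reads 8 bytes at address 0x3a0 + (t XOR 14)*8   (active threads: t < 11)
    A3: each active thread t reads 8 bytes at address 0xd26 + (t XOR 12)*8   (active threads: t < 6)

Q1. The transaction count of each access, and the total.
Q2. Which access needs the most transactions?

A1: 4 transactions
A2: 3 transactions
A3: 3 transactions

Answer: 4,3,3; total 10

Answer: A1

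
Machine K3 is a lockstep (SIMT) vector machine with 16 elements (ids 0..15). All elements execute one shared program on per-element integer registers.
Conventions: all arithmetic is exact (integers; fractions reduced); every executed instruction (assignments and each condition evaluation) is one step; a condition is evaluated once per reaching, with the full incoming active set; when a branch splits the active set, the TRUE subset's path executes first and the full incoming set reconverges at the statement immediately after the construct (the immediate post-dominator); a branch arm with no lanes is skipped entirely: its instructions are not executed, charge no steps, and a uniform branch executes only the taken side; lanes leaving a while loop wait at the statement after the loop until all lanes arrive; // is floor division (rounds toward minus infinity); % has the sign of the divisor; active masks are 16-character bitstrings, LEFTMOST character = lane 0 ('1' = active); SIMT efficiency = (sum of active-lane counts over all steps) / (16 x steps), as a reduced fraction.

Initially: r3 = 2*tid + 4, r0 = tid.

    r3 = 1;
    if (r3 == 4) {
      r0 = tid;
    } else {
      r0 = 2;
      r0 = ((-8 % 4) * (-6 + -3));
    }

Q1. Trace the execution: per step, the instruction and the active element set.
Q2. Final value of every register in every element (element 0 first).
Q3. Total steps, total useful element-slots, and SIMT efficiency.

step 0: r3 <- 1                      1111111111111111
step 1: eval (r3 == 4)               1111111111111111
step 2: r0 <- 2                      1111111111111111
step 3: r0 <- ((-8 % 4) * (-6 + -3)) 1111111111111111

Answer: 4 steps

r3: 1,1,1,1,1,1,1,1,1,1,1,1,1,1,1,1
r0: 0,0,0,0,0,0,0,0,0,0,0,0,0,0,0,0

steps = 4; useful = 64; efficiency = 64/64 = 1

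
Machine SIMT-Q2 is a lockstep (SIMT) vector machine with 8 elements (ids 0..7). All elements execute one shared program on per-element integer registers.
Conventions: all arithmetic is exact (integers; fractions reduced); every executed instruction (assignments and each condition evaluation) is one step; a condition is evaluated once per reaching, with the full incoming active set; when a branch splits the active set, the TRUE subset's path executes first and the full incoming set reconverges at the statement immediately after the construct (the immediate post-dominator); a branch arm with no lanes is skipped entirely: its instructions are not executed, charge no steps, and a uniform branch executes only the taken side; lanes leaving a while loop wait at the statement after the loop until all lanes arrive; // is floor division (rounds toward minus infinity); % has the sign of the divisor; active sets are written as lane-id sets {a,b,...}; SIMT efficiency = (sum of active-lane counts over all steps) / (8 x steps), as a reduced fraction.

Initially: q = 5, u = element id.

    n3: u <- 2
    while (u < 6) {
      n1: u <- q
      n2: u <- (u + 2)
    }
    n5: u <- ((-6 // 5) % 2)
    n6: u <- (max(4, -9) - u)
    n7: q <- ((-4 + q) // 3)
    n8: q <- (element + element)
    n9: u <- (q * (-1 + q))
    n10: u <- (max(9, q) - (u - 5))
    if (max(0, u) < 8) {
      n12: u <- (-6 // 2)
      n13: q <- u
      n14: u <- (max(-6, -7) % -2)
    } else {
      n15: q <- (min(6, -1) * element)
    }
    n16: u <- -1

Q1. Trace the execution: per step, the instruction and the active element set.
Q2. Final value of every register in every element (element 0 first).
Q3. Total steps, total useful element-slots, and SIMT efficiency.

step 0: u <- 2                       {0,1,2,3,4,5,6,7}
step 1: eval (u < 6)                 {0,1,2,3,4,5,6,7}
step 2: u <- q                       {0,1,2,3,4,5,6,7}
step 3: u <- (u + 2)                 {0,1,2,3,4,5,6,7}
step 4: eval (u < 6)                 {0,1,2,3,4,5,6,7}
step 5: u <- ((-6 // 5) % 2)         {0,1,2,3,4,5,6,7}
step 6: u <- (max(4, -9) - u)        {0,1,2,3,4,5,6,7}
step 7: q <- ((-4 + q) // 3)         {0,1,2,3,4,5,6,7}
step 8: q <- (element + element)     {0,1,2,3,4,5,6,7}
step 9: u <- (q * (-1 + q))          {0,1,2,3,4,5,6,7}
step 10: u <- (max(9, q) - (u - 5))   {0,1,2,3,4,5,6,7}
step 11: eval (max(0, u) < 8)         {0,1,2,3,4,5,6,7}
step 12: u <- (-6 // 2)               {2,3,4,5,6,7}
step 13: q <- u                       {2,3,4,5,6,7}
step 14: u <- (max(-6, -7) % -2)      {2,3,4,5,6,7}
step 15: q <- (min(6, -1) * element)  {0,1}
step 16: u <- -1                      {0,1,2,3,4,5,6,7}

Answer: 17 steps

q: 0,-1,-3,-3,-3,-3,-3,-3
u: -1,-1,-1,-1,-1,-1,-1,-1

steps = 17; useful = 124; efficiency = 124/136 = 31/34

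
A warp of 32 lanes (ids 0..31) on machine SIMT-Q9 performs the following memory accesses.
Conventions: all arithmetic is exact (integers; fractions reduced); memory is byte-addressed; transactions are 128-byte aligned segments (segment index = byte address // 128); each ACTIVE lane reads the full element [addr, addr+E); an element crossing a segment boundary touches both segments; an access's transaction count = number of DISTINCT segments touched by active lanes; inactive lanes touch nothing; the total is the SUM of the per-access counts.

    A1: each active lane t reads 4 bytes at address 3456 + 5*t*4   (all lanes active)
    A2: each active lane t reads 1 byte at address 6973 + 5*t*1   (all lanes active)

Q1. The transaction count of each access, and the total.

A1: 5 transactions
A2: 2 transactions

Answer: 5,2; total 7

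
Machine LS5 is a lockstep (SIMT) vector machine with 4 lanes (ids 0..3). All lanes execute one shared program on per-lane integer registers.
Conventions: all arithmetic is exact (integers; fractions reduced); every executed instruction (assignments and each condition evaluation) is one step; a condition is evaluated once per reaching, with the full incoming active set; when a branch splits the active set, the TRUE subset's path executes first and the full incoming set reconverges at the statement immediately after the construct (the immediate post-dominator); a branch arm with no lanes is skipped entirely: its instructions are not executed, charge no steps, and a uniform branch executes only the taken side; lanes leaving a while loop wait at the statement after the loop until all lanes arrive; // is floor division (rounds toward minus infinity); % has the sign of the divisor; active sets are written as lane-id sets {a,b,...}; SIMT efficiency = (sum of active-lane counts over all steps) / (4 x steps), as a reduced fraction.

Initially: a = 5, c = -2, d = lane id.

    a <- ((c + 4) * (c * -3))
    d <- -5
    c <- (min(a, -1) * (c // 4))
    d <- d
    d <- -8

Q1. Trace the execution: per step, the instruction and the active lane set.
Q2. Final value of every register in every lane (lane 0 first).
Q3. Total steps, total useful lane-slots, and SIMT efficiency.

step 0: a <- ((c + 4) * (c * -3))    {0,1,2,3}
step 1: d <- -5                      {0,1,2,3}
step 2: c <- (min(a, -1) * (c // 4)) {0,1,2,3}
step 3: d <- d                       {0,1,2,3}
step 4: d <- -8                      {0,1,2,3}

Answer: 5 steps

a: 12,12,12,12
c: 1,1,1,1
d: -8,-8,-8,-8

steps = 5; useful = 20; efficiency = 20/20 = 1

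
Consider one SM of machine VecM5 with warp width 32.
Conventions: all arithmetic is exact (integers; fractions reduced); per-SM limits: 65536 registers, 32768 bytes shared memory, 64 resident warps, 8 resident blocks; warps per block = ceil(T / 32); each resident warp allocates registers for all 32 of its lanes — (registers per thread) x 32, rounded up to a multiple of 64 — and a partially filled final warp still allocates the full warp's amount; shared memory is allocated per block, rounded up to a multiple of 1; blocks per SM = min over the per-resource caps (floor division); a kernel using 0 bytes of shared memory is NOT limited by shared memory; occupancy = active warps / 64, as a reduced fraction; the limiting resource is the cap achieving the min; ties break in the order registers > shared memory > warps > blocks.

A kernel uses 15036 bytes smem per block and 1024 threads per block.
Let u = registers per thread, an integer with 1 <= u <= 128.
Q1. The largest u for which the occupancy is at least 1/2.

Answer: u = 64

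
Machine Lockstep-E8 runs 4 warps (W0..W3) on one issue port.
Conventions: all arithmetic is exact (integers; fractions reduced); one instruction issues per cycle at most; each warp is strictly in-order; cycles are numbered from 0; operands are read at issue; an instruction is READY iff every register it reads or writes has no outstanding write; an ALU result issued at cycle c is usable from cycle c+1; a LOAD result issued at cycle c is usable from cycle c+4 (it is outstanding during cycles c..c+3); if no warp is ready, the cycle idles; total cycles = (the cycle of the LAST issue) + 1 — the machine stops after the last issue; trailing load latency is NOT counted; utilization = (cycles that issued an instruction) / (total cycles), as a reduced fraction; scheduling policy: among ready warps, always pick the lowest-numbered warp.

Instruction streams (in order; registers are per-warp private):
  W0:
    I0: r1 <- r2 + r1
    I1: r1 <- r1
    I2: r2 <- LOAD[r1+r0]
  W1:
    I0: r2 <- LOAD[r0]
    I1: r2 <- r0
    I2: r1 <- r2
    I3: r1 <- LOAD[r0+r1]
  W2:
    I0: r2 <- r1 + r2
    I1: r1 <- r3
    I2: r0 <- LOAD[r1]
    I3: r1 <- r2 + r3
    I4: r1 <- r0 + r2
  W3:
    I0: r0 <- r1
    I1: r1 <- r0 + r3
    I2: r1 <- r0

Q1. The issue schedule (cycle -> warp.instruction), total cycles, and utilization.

cycle 0: W0.I0
cycle 1: W0.I1
cycle 2: W0.I2
cycle 3: W1.I0
cycle 4: W2.I0
cycle 5: W2.I1
cycle 6: W2.I2
cycle 7: W1.I1
cycle 8: W1.I2
cycle 9: W1.I3
cycle 10: W2.I3
cycle 11: W2.I4
cycle 12: W3.I0
cycle 13: W3.I1
cycle 14: W3.I2

Answer: 15 cycles, utilization 1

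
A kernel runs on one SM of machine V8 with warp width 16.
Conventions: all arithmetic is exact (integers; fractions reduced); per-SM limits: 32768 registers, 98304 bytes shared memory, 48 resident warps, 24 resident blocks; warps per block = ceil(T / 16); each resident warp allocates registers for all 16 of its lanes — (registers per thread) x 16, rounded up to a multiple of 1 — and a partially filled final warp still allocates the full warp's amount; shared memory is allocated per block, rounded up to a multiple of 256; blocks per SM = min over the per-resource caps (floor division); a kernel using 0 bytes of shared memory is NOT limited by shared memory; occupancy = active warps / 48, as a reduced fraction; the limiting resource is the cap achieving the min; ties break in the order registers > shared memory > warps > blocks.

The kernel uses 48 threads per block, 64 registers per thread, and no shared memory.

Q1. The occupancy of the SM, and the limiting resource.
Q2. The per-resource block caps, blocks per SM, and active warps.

Answer: occupancy 5/8, limited by registers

registers: 10 blocks
shared memory: no limit (kernel uses none)
warps: 16 blocks
blocks: 24 blocks

Answer: 10 blocks, 30 active warps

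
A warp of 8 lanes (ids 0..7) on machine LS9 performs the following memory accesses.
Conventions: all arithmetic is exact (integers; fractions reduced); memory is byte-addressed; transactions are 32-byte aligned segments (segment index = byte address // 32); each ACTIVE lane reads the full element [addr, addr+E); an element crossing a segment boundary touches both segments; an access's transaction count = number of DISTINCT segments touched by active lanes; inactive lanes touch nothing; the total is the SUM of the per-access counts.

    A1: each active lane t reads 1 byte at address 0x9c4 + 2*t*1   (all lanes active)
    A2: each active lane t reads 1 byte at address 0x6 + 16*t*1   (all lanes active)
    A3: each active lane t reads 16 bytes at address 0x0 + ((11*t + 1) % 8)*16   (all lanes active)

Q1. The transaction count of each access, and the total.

A1: 1 transaction
A2: 4 transactions
A3: 4 transactions

Answer: 1,4,4; total 9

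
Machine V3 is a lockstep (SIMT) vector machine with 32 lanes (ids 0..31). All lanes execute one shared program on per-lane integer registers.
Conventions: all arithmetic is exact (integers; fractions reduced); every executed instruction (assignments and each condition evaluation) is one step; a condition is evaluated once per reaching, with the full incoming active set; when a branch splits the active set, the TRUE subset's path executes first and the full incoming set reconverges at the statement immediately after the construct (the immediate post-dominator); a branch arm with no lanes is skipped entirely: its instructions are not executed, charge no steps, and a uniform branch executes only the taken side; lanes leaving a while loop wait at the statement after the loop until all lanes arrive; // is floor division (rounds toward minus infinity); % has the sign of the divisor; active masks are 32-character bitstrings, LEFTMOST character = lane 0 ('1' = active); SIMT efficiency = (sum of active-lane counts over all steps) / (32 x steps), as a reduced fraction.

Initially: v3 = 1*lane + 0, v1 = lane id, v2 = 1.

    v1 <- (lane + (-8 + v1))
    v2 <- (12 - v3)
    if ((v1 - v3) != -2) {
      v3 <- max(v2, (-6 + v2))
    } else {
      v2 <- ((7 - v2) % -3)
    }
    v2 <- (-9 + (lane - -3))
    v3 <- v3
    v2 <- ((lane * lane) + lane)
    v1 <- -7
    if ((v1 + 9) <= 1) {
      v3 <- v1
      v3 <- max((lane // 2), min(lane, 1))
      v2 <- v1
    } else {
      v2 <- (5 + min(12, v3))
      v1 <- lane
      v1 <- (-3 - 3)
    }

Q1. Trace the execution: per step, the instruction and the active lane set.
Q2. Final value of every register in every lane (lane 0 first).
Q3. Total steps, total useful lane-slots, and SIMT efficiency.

step 0: v1 <- (lane + (-8 + v1))     11111111111111111111111111111111
step 1: v2 <- (12 - v3)              11111111111111111111111111111111
step 2: eval ((v1 - v3) != -2)       11111111111111111111111111111111
step 3: v3 <- max(v2, (-6 + v2))     11111101111111111111111111111111
step 4: v2 <- ((7 - v2) % -3)        00000010000000000000000000000000
step 5: v2 <- (-9 + (lane - -3))     11111111111111111111111111111111
step 6: v3 <- v3                     11111111111111111111111111111111
step 7: v2 <- ((lane * lane) + lane) 11111111111111111111111111111111
step 8: v1 <- -7                     11111111111111111111111111111111
step 9: eval ((v1 + 9) <= 1)         11111111111111111111111111111111
step 10: v2 <- (5 + min(12, v3))      11111111111111111111111111111111
step 11: v1 <- lane                   11111111111111111111111111111111
step 12: v1 <- (-3 - 3)               11111111111111111111111111111111

Answer: 13 steps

v3: 12,11,10,9,8,7,6,5,4,3,2,1,0,-1,-2,-3,-4,-5,-6,-7,-8,-9,-10,-11,-12,-13,-14,-15,-16,-17,-18,-19
v1: -6,-6,-6,-6,-6,-6,-6,-6,-6,-6,-6,-6,-6,-6,-6,-6,-6,-6,-6,-6,-6,-6,-6,-6,-6,-6,-6,-6,-6,-6,-6,-6
v2: 17,16,15,14,13,12,11,10,9,8,7,6,5,4,3,2,1,0,-1,-2,-3,-4,-5,-6,-7,-8,-9,-10,-11,-12,-13,-14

steps = 13; useful = 384; efficiency = 384/416 = 12/13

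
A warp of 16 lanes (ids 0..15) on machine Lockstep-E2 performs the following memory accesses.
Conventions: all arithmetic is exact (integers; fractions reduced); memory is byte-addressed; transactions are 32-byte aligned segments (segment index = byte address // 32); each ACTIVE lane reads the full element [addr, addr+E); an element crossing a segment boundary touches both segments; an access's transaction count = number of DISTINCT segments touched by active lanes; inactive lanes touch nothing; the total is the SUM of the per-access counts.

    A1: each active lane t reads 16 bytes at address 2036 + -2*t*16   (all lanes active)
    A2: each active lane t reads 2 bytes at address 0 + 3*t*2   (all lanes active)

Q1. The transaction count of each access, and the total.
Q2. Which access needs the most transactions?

A1: 17 transactions
A2: 3 transactions

Answer: 17,3; total 20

Answer: A1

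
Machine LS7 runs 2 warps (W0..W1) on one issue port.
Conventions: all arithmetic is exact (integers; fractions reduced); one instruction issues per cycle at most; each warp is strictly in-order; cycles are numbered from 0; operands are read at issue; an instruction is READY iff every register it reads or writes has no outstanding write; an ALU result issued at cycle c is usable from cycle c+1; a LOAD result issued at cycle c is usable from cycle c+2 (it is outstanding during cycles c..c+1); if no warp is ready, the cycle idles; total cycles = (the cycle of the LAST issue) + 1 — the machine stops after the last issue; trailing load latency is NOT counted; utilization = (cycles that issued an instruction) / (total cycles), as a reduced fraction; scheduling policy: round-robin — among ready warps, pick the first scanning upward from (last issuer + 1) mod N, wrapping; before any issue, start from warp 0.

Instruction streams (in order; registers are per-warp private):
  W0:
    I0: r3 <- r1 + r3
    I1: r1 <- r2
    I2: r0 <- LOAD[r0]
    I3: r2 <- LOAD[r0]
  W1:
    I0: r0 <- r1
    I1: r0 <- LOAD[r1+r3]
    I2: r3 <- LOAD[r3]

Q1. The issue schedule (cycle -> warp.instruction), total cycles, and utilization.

cycle 0: W0.I0
cycle 1: W1.I0
cycle 2: W0.I1
cycle 3: W1.I1
cycle 4: W0.I2
cycle 5: W1.I2
cycle 6: W0.I3

Answer: 7 cycles, utilization 1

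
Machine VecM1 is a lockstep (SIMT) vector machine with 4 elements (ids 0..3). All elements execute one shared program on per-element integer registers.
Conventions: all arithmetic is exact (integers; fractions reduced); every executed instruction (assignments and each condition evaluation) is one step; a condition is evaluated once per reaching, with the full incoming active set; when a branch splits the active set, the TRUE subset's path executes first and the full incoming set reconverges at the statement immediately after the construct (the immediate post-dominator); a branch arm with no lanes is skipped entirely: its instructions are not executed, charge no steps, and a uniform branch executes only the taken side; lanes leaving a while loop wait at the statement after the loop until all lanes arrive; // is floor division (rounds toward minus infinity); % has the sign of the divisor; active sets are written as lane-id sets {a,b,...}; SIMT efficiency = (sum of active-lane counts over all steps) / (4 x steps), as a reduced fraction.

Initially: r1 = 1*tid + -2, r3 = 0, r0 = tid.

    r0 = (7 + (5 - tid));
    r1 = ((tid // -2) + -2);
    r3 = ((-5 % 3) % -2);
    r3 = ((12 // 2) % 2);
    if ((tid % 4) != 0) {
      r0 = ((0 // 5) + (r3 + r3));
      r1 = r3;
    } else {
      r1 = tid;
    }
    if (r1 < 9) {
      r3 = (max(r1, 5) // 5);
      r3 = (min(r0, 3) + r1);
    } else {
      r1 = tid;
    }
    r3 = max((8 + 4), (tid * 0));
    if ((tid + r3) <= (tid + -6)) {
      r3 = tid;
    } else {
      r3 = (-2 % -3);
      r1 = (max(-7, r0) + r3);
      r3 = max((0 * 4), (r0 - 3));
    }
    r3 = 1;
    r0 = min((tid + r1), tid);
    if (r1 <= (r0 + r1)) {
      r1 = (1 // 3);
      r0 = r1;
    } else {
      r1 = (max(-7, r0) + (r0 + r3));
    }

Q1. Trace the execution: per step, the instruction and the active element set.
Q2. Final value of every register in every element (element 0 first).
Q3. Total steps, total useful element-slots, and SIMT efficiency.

step 0: r0 <- (7 + (5 - tid))        {0,1,2,3}
step 1: r1 <- ((tid // -2) + -2)     {0,1,2,3}
step 2: r3 <- ((-5 % 3) % -2)        {0,1,2,3}
step 3: r3 <- ((12 // 2) % 2)        {0,1,2,3}
step 4: eval ((tid % 4) != 0)        {0,1,2,3}
step 5: r0 <- ((0 // 5) + (r3 + r3)) {1,2,3}
step 6: r1 <- r3                     {1,2,3}
step 7: r1 <- tid                    {0}
step 8: eval (r1 < 9)                {0,1,2,3}
step 9: r3 <- (max(r1, 5) // 5)      {0,1,2,3}
step 10: r3 <- (min(r0, 3) + r1)      {0,1,2,3}
step 11: r3 <- max((8 + 4), (tid * 0)) {0,1,2,3}
step 12: eval ((tid + r3) <= (tid + -6)) {0,1,2,3}
step 13: r3 <- (-2 % -3)              {0,1,2,3}
step 14: r1 <- (max(-7, r0) + r3)     {0,1,2,3}
step 15: r3 <- max((0 * 4), (r0 - 3)) {0,1,2,3}
step 16: r3 <- 1                      {0,1,2,3}
step 17: r0 <- min((tid + r1), tid)   {0,1,2,3}
step 18: eval (r1 <= (r0 + r1))       {0,1,2,3}
step 19: r1 <- (1 // 3)               {0,2,3}
step 20: r0 <- r1                     {0,2,3}
step 21: r1 <- (max(-7, r0) + (r0 + r3)) {1}

Answer: 22 steps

r1: 0,-1,0,0
r3: 1,1,1,1
r0: 0,-1,0,0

steps = 22; useful = 78; efficiency = 78/88 = 39/44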